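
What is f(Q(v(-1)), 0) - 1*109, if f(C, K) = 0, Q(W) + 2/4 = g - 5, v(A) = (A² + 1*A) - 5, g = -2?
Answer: -109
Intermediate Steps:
v(A) = -5 + A + A² (v(A) = (A² + A) - 5 = (A + A²) - 5 = -5 + A + A²)
Q(W) = -15/2 (Q(W) = -½ + (-2 - 5) = -½ - 7 = -15/2)
f(Q(v(-1)), 0) - 1*109 = 0 - 1*109 = 0 - 109 = -109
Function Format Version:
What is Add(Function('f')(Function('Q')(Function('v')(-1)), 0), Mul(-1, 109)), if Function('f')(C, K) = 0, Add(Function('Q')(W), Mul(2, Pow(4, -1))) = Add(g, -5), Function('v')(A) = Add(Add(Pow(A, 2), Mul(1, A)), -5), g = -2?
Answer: -109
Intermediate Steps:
Function('v')(A) = Add(-5, A, Pow(A, 2)) (Function('v')(A) = Add(Add(Pow(A, 2), A), -5) = Add(Add(A, Pow(A, 2)), -5) = Add(-5, A, Pow(A, 2)))
Function('Q')(W) = Rational(-15, 2) (Function('Q')(W) = Add(Rational(-1, 2), Add(-2, -5)) = Add(Rational(-1, 2), -7) = Rational(-15, 2))
Add(Function('f')(Function('Q')(Function('v')(-1)), 0), Mul(-1, 109)) = Add(0, Mul(-1, 109)) = Add(0, -109) = -109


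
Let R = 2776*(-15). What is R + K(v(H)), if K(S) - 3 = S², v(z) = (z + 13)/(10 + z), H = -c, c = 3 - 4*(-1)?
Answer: -41633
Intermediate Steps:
c = 7 (c = 3 + 4 = 7)
H = -7 (H = -1*7 = -7)
R = -41640
v(z) = (13 + z)/(10 + z)
K(S) = 3 + S²
R + K(v(H)) = -41640 + (3 + ((13 - 7)/(10 - 7))²) = -41640 + (3 + (6/3)²) = -41640 + (3 + ((⅓)*6)²) = -41640 + (3 + 2²) = -41640 + (3 + 4) = -41640 + 7 = -41633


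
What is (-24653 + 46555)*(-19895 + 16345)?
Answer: -77752100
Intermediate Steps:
(-24653 + 46555)*(-19895 + 16345) = 21902*(-3550) = -77752100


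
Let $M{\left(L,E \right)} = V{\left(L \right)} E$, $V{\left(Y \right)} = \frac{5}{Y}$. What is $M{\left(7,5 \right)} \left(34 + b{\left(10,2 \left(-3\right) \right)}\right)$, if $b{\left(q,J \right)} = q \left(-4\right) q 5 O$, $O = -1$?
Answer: $\frac{50850}{7} \approx 7264.3$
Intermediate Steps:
$M{\left(L,E \right)} = \frac{5 E}{L}$ ($M{\left(L,E \right)} = \frac{5}{L} E = \frac{5 E}{L}$)
$b{\left(q,J \right)} = 20 q^{2}$ ($b{\left(q,J \right)} = q \left(-4\right) q 5 \left(-1\right) = - 4 q q 5 \left(-1\right) = - 4 q^{2} \cdot 5 \left(-1\right) = - 20 q^{2} \left(-1\right) = 20 q^{2}$)
$M{\left(7,5 \right)} \left(34 + b{\left(10,2 \left(-3\right) \right)}\right) = 5 \cdot 5 \cdot \frac{1}{7} \left(34 + 20 \cdot 10^{2}\right) = 5 \cdot 5 \cdot \frac{1}{7} \left(34 + 20 \cdot 100\right) = \frac{25 \left(34 + 2000\right)}{7} = \frac{25}{7} \cdot 2034 = \frac{50850}{7}$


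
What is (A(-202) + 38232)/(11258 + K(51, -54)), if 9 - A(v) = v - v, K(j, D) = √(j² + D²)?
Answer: 430517178/126737047 - 114723*√613/126737047 ≈ 3.3745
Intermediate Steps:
K(j, D) = √(D² + j²)
A(v) = 9 (A(v) = 9 - (v - v) = 9 - 1*0 = 9 + 0 = 9)
(A(-202) + 38232)/(11258 + K(51, -54)) = (9 + 38232)/(11258 + √((-54)² + 51²)) = 38241/(11258 + √(2916 + 2601)) = 38241/(11258 + √5517) = 38241/(11258 + 3*√613)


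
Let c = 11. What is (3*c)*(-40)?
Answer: -1320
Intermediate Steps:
(3*c)*(-40) = (3*11)*(-40) = 33*(-40) = -1320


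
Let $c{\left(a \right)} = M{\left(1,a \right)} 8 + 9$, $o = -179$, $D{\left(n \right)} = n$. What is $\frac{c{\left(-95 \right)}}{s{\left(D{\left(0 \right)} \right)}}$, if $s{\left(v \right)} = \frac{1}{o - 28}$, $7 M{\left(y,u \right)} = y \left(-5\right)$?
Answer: $- \frac{4761}{7} \approx -680.14$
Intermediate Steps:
$M{\left(y,u \right)} = - \frac{5 y}{7}$ ($M{\left(y,u \right)} = \frac{y \left(-5\right)}{7} = \frac{\left(-5\right) y}{7} = - \frac{5 y}{7}$)
$s{\left(v \right)} = - \frac{1}{207}$ ($s{\left(v \right)} = \frac{1}{-179 - 28} = \frac{1}{-207} = - \frac{1}{207}$)
$c{\left(a \right)} = \frac{23}{7}$ ($c{\left(a \right)} = \left(- \frac{5}{7}\right) 1 \cdot 8 + 9 = \left(- \frac{5}{7}\right) 8 + 9 = - \frac{40}{7} + 9 = \frac{23}{7}$)
$\frac{c{\left(-95 \right)}}{s{\left(D{\left(0 \right)} \right)}} = \frac{23}{7 \left(- \frac{1}{207}\right)} = \frac{23}{7} \left(-207\right) = - \frac{4761}{7}$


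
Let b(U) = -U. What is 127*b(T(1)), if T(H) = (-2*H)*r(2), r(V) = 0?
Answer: 0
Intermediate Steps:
T(H) = 0 (T(H) = -2*H*0 = 0)
127*b(T(1)) = 127*(-1*0) = 127*0 = 0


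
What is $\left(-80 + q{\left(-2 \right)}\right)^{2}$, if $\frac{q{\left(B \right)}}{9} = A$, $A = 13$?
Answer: $1369$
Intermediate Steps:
$q{\left(B \right)} = 117$ ($q{\left(B \right)} = 9 \cdot 13 = 117$)
$\left(-80 + q{\left(-2 \right)}\right)^{2} = \left(-80 + 117\right)^{2} = 37^{2} = 1369$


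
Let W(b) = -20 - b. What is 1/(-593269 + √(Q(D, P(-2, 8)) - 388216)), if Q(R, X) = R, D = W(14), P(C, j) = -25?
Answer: -593269/351968494611 - 5*I*√15530/351968494611 ≈ -1.6856e-6 - 1.7703e-9*I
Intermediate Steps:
D = -34 (D = -20 - 1*14 = -20 - 14 = -34)
1/(-593269 + √(Q(D, P(-2, 8)) - 388216)) = 1/(-593269 + √(-34 - 388216)) = 1/(-593269 + √(-388250)) = 1/(-593269 + 5*I*√15530)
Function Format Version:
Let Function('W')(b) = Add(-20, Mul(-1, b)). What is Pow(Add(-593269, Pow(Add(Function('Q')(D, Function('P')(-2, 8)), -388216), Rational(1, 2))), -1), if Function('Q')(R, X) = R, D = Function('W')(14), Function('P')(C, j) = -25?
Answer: Add(Rational(-593269, 351968494611), Mul(Rational(-5, 351968494611), I, Pow(15530, Rational(1, 2)))) ≈ Add(-1.6856e-6, Mul(-1.7703e-9, I))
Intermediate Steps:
D = -34 (D = Add(-20, Mul(-1, 14)) = Add(-20, -14) = -34)
Pow(Add(-593269, Pow(Add(Function('Q')(D, Function('P')(-2, 8)), -388216), Rational(1, 2))), -1) = Pow(Add(-593269, Pow(Add(-34, -388216), Rational(1, 2))), -1) = Pow(Add(-593269, Pow(-388250, Rational(1, 2))), -1) = Pow(Add(-593269, Mul(5, I, Pow(15530, Rational(1, 2)))), -1)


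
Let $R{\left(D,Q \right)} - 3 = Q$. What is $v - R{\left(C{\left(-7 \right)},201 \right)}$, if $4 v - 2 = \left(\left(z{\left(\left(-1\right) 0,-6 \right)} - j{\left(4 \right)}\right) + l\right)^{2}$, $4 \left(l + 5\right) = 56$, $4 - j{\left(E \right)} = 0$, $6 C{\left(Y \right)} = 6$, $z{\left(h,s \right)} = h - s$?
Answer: $- \frac{693}{4} \approx -173.25$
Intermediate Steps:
$C{\left(Y \right)} = 1$ ($C{\left(Y \right)} = \frac{1}{6} \cdot 6 = 1$)
$j{\left(E \right)} = 4$ ($j{\left(E \right)} = 4 - 0 = 4 + 0 = 4$)
$R{\left(D,Q \right)} = 3 + Q$
$l = 9$ ($l = -5 + \frac{1}{4} \cdot 56 = -5 + 14 = 9$)
$v = \frac{123}{4}$ ($v = \frac{1}{2} + \frac{\left(\left(\left(\left(-1\right) 0 - -6\right) - 4\right) + 9\right)^{2}}{4} = \frac{1}{2} + \frac{\left(\left(\left(0 + 6\right) - 4\right) + 9\right)^{2}}{4} = \frac{1}{2} + \frac{\left(\left(6 - 4\right) + 9\right)^{2}}{4} = \frac{1}{2} + \frac{\left(2 + 9\right)^{2}}{4} = \frac{1}{2} + \frac{11^{2}}{4} = \frac{1}{2} + \frac{1}{4} \cdot 121 = \frac{1}{2} + \frac{121}{4} = \frac{123}{4} \approx 30.75$)
$v - R{\left(C{\left(-7 \right)},201 \right)} = \frac{123}{4} - \left(3 + 201\right) = \frac{123}{4} - 204 = - \frac{693}{4}$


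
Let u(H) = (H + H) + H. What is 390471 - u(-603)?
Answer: 392280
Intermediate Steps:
u(H) = 3*H (u(H) = 2*H + H = 3*H)
390471 - u(-603) = 390471 - 3*(-603) = 390471 - 1*(-1809) = 390471 + 1809 = 392280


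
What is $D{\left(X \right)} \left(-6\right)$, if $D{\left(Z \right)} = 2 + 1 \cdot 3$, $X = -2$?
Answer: $-30$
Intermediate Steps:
$D{\left(Z \right)} = 5$ ($D{\left(Z \right)} = 2 + 3 = 5$)
$D{\left(X \right)} \left(-6\right) = 5 \left(-6\right) = -30$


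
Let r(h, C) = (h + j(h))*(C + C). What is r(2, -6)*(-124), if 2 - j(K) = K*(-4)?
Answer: 17856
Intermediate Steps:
j(K) = 2 + 4*K (j(K) = 2 - K*(-4) = 2 - (-4)*K = 2 + 4*K)
r(h, C) = 2*C*(2 + 5*h) (r(h, C) = (h + (2 + 4*h))*(C + C) = (2 + 5*h)*(2*C) = 2*C*(2 + 5*h))
r(2, -6)*(-124) = (2*(-6)*(2 + 5*2))*(-124) = (2*(-6)*(2 + 10))*(-124) = (2*(-6)*12)*(-124) = -144*(-124) = 17856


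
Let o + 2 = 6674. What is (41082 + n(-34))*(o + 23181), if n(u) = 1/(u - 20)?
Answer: 7358522359/6 ≈ 1.2264e+9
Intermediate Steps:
o = 6672 (o = -2 + 6674 = 6672)
n(u) = 1/(-20 + u)
(41082 + n(-34))*(o + 23181) = (41082 + 1/(-20 - 34))*(6672 + 23181) = (41082 + 1/(-54))*29853 = (41082 - 1/54)*29853 = (2218427/54)*29853 = 7358522359/6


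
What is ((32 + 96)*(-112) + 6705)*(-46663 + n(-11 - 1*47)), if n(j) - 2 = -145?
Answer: 357176586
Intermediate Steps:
n(j) = -143 (n(j) = 2 - 145 = -143)
((32 + 96)*(-112) + 6705)*(-46663 + n(-11 - 1*47)) = ((32 + 96)*(-112) + 6705)*(-46663 - 143) = (128*(-112) + 6705)*(-46806) = (-14336 + 6705)*(-46806) = -7631*(-46806) = 357176586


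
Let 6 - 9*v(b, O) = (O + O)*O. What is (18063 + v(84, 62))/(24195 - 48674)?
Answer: -154885/220311 ≈ -0.70303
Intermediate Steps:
v(b, O) = ⅔ - 2*O²/9 (v(b, O) = ⅔ - (O + O)*O/9 = ⅔ - 2*O*O/9 = ⅔ - 2*O²/9)
(18063 + v(84, 62))/(24195 - 48674) = (18063 + (⅔ - 2/9*62²))/(24195 - 48674) = (18063 + (⅔ - 2/9*3844))/(-24479) = (18063 + (⅔ - 7688/9))*(-1/24479) = (18063 - 7682/9)*(-1/24479) = (154885/9)*(-1/24479) = -154885/220311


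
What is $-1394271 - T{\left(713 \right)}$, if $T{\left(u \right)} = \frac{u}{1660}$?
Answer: $- \frac{2314490573}{1660} \approx -1.3943 \cdot 10^{6}$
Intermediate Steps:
$T{\left(u \right)} = \frac{u}{1660}$ ($T{\left(u \right)} = u \frac{1}{1660} = \frac{u}{1660}$)
$-1394271 - T{\left(713 \right)} = -1394271 - \frac{1}{1660} \cdot 713 = -1394271 - \frac{713}{1660} = - \frac{2314490573}{1660}$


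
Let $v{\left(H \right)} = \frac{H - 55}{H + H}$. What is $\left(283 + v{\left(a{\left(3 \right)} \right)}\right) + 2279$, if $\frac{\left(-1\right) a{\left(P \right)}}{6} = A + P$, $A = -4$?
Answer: $\frac{30695}{12} \approx 2557.9$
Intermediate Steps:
$a{\left(P \right)} = 24 - 6 P$ ($a{\left(P \right)} = - 6 \left(-4 + P\right) = 24 - 6 P$)
$v{\left(H \right)} = \frac{-55 + H}{2 H}$
$\left(283 + v{\left(a{\left(3 \right)} \right)}\right) + 2279 = \left(283 + \frac{-55 + \left(24 - 18\right)}{2 \left(24 - 18\right)}\right) + 2279 = \left(283 + \frac{-55 + 6}{2 \cdot 6}\right) + 2279 = \left(283 + \frac{1}{2} \cdot \frac{1}{6} \left(-49\right)\right) + 2279 = \left(283 - \frac{49}{12}\right) + 2279 = \frac{3347}{12} + 2279 = \frac{30695}{12}$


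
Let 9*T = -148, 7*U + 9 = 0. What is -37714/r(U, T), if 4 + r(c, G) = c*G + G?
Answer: -1187991/22 ≈ -54000.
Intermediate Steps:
U = -9/7 (U = -9/7 + (1/7)*0 = -9/7 + 0 = -9/7 ≈ -1.2857)
T = -148/9 (T = (1/9)*(-148) = -148/9 ≈ -16.444)
r(c, G) = -4 + G + G*c (r(c, G) = -4 + (c*G + G) = -4 + (G*c + G) = -4 + (G + G*c) = -4 + G + G*c)
-37714/r(U, T) = -37714/(-4 - 148/9 - 148/9*(-9/7)) = -37714/(-4 - 148/9 + 148/7) = -37714/44/63 = -37714*63/44 = -1187991/22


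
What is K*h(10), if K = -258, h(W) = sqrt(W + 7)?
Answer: -258*sqrt(17) ≈ -1063.8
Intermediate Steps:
h(W) = sqrt(7 + W)
K*h(10) = -258*sqrt(7 + 10) = -258*sqrt(17)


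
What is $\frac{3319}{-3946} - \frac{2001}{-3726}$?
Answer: $- \frac{16198}{53271} \approx -0.30407$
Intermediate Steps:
$\frac{3319}{-3946} - \frac{2001}{-3726} = 3319 \left(- \frac{1}{3946}\right) - - \frac{29}{54} = - \frac{3319}{3946} + \frac{29}{54} = - \frac{16198}{53271}$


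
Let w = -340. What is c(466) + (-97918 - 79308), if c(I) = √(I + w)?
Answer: -177226 + 3*√14 ≈ -1.7721e+5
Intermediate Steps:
c(I) = √(-340 + I) (c(I) = √(I - 340) = √(-340 + I))
c(466) + (-97918 - 79308) = √(-340 + 466) + (-97918 - 79308) = √126 - 177226 = 3*√14 - 177226 = -177226 + 3*√14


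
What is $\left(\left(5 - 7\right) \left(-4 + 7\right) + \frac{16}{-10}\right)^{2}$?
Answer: $\frac{1444}{25} \approx 57.76$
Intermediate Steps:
$\left(\left(5 - 7\right) \left(-4 + 7\right) + \frac{16}{-10}\right)^{2} = \left(\left(-2\right) 3 + 16 \left(- \frac{1}{10}\right)\right)^{2} = \left(-6 - \frac{8}{5}\right)^{2} = \left(- \frac{38}{5}\right)^{2} = \frac{1444}{25}$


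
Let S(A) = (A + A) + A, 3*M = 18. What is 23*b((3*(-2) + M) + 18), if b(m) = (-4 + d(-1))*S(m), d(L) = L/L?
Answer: -3726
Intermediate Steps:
M = 6 (M = (⅓)*18 = 6)
S(A) = 3*A (S(A) = 2*A + A = 3*A)
d(L) = 1
b(m) = -9*m (b(m) = (-4 + 1)*(3*m) = -9*m)
23*b((3*(-2) + M) + 18) = 23*(-9*((3*(-2) + 6) + 18)) = 23*(-9*((-6 + 6) + 18)) = 23*(-9*(0 + 18)) = 23*(-9*18) = 23*(-162) = -3726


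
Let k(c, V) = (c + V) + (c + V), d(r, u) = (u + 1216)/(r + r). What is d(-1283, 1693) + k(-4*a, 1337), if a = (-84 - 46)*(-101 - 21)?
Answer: -318715505/2566 ≈ -1.2421e+5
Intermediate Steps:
d(r, u) = (1216 + u)/(2*r) (d(r, u) = (1216 + u)/((2*r)) = (1216 + u)*(1/(2*r)) = (1216 + u)/(2*r))
a = 15860 (a = -130*(-122) = 15860)
k(c, V) = 2*V + 2*c (k(c, V) = (V + c) + (V + c) = 2*V + 2*c)
d(-1283, 1693) + k(-4*a, 1337) = (1/2)*(1216 + 1693)/(-1283) + (2*1337 + 2*(-4*15860)) = (1/2)*(-1/1283)*2909 + (2674 + 2*(-63440)) = -2909/2566 + (2674 - 126880) = -2909/2566 - 124206 = -318715505/2566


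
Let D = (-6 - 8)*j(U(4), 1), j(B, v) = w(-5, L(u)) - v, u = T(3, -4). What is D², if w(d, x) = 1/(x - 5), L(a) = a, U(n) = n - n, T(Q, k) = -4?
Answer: 19600/81 ≈ 241.98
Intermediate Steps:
u = -4
U(n) = 0
w(d, x) = 1/(-5 + x)
j(B, v) = -⅑ - v (j(B, v) = 1/(-5 - 4) - v = 1/(-9) - v = -⅑ - v)
D = 140/9 (D = (-6 - 8)*(-⅑ - 1*1) = -14*(-⅑ - 1) = -14*(-10/9) = 140/9 ≈ 15.556)
D² = (140/9)² = 19600/81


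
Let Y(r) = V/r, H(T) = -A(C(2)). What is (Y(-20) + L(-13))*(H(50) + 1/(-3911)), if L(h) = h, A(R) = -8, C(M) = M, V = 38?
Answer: -4661763/39110 ≈ -119.20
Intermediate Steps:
H(T) = 8 (H(T) = -1*(-8) = 8)
Y(r) = 38/r
(Y(-20) + L(-13))*(H(50) + 1/(-3911)) = (38/(-20) - 13)*(8 + 1/(-3911)) = (38*(-1/20) - 13)*(8 - 1/3911) = (-19/10 - 13)*(31287/3911) = -149/10*31287/3911 = -4661763/39110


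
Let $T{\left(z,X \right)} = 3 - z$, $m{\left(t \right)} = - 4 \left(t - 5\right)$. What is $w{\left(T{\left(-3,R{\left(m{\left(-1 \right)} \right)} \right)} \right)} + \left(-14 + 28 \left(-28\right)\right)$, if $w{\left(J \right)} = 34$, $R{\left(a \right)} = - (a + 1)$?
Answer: $-764$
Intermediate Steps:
$m{\left(t \right)} = 20 - 4 t$ ($m{\left(t \right)} = - 4 \left(-5 + t\right) = 20 - 4 t$)
$R{\left(a \right)} = -1 - a$ ($R{\left(a \right)} = - (1 + a) = -1 - a$)
$w{\left(T{\left(-3,R{\left(m{\left(-1 \right)} \right)} \right)} \right)} + \left(-14 + 28 \left(-28\right)\right) = 34 + \left(-14 + 28 \left(-28\right)\right) = 34 - 798 = -764$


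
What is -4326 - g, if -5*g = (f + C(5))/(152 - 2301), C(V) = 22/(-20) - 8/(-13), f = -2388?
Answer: -6042462597/1396850 ≈ -4325.8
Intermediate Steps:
C(V) = -63/130 (C(V) = 22*(-1/20) - 8*(-1/13) = -11/10 + 8/13 = -63/130)
g = -310503/1396850 (g = -(-2388 - 63/130)/(5*(152 - 2301)) = -(-310503)/(650*(-2149)) = -(-310503)*(-1)/(650*2149) = -⅕*310503/279370 = -310503/1396850 ≈ -0.22229)
-4326 - g = -4326 - 1*(-310503/1396850) = -4326 + 310503/1396850 = -6042462597/1396850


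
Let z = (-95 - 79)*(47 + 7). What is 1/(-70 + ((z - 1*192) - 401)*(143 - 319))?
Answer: 1/1757994 ≈ 5.6883e-7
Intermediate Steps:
z = -9396 (z = -174*54 = -9396)
1/(-70 + ((z - 1*192) - 401)*(143 - 319)) = 1/(-70 + ((-9396 - 1*192) - 401)*(143 - 319)) = 1/(-70 + ((-9396 - 192) - 401)*(-176)) = 1/(-70 + (-9588 - 401)*(-176)) = 1/(-70 - 9989*(-176)) = 1/(-70 + 1758064) = 1/1757994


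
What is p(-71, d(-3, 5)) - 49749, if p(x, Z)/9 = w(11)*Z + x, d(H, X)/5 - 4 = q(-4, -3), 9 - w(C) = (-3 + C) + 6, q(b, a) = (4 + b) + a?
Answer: -50613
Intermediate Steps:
q(b, a) = 4 + a + b
w(C) = 6 - C (w(C) = 9 - ((-3 + C) + 6) = 9 - (3 + C) = 9 + (-3 - C) = 6 - C)
d(H, X) = 5 (d(H, X) = 20 + 5*(4 - 3 - 4) = 20 + 5*(-3) = 20 - 15 = 5)
p(x, Z) = -45*Z + 9*x (p(x, Z) = 9*((6 - 1*11)*Z + x) = 9*((6 - 11)*Z + x) = 9*(-5*Z + x) = 9*(x - 5*Z) = -45*Z + 9*x)
p(-71, d(-3, 5)) - 49749 = (-45*5 + 9*(-71)) - 49749 = (-225 - 639) - 49749 = -864 - 49749 = -50613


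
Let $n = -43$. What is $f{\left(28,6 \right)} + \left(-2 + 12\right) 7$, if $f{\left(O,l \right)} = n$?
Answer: $27$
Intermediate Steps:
$f{\left(O,l \right)} = -43$
$f{\left(28,6 \right)} + \left(-2 + 12\right) 7 = -43 + \left(-2 + 12\right) 7 = -43 + 10 \cdot 7 = -43 + 70 = 27$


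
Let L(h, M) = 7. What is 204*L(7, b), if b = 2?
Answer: 1428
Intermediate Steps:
204*L(7, b) = 204*7 = 1428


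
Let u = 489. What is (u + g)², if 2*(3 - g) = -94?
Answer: 290521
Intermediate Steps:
g = 50 (g = 3 - ½*(-94) = 3 + 47 = 50)
(u + g)² = (489 + 50)² = 539² = 290521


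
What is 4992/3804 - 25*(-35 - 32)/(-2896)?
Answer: 673761/918032 ≈ 0.73392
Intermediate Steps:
4992/3804 - 25*(-35 - 32)/(-2896) = 4992*(1/3804) - 25*(-67)*(-1/2896) = 416/317 + 1675*(-1/2896) = 416/317 - 1675/2896 = 673761/918032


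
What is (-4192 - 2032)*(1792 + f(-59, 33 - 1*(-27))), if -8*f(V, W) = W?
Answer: -11106728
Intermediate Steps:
f(V, W) = -W/8
(-4192 - 2032)*(1792 + f(-59, 33 - 1*(-27))) = (-4192 - 2032)*(1792 - (33 - 1*(-27))/8) = -6224*(1792 - (33 + 27)/8) = -6224*(1792 - ⅛*60) = -6224*(1792 - 15/2) = -6224*3569/2 = -11106728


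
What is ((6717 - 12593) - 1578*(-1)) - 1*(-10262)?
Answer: 5964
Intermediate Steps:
((6717 - 12593) - 1578*(-1)) - 1*(-10262) = (-5876 - 789*(-2)) + 10262 = (-5876 + 1578) + 10262 = -4298 + 10262 = 5964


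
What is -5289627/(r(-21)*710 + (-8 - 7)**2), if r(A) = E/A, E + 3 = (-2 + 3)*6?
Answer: -37027389/865 ≈ -42806.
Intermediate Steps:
E = 3 (E = -3 + (-2 + 3)*6 = -3 + 1*6 = -3 + 6 = 3)
r(A) = 3/A
-5289627/(r(-21)*710 + (-8 - 7)**2) = -5289627/((3/(-21))*710 + (-8 - 7)**2) = -5289627/((3*(-1/21))*710 + (-15)**2) = -5289627/(-1/7*710 + 225) = -5289627/(-710/7 + 225) = -5289627/865/7 = -5289627*7/865 = -37027389/865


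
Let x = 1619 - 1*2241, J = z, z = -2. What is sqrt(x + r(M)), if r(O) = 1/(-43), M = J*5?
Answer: I*sqrt(1150121)/43 ≈ 24.94*I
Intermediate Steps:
J = -2
M = -10 (M = -2*5 = -10)
r(O) = -1/43
x = -622 (x = 1619 - 2241 = -622)
sqrt(x + r(M)) = sqrt(-622 - 1/43) = sqrt(-26747/43) = I*sqrt(1150121)/43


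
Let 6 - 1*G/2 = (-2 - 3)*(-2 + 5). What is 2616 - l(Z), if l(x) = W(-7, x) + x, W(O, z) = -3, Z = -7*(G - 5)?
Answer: 2878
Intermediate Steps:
G = 42 (G = 12 - 2*(-2 - 3)*(-2 + 5) = 12 - (-10)*3 = 12 - 2*(-15) = 12 + 30 = 42)
Z = -259 (Z = -7*(42 - 5) = -7*37 = -259)
l(x) = -3 + x
2616 - l(Z) = 2616 - (-3 - 259) = 2616 - 1*(-262) = 2616 + 262 = 2878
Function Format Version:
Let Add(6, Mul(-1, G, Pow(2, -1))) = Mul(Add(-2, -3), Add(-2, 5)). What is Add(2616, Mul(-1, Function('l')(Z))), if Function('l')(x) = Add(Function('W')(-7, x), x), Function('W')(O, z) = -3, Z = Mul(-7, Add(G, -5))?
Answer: 2878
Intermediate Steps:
G = 42 (G = Add(12, Mul(-2, Mul(Add(-2, -3), Add(-2, 5)))) = Add(12, Mul(-2, Mul(-5, 3))) = Add(12, Mul(-2, -15)) = Add(12, 30) = 42)
Z = -259 (Z = Mul(-7, Add(42, -5)) = Mul(-7, 37) = -259)
Function('l')(x) = Add(-3, x)
Add(2616, Mul(-1, Function('l')(Z))) = Add(2616, Mul(-1, Add(-3, -259))) = Add(2616, Mul(-1, -262)) = Add(2616, 262) = 2878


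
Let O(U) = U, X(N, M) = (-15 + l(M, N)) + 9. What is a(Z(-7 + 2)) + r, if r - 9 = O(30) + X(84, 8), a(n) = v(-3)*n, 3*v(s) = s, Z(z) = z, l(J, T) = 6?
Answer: 44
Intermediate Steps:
X(N, M) = 0 (X(N, M) = (-15 + 6) + 9 = -9 + 9 = 0)
v(s) = s/3
a(n) = -n (a(n) = ((1/3)*(-3))*n = -n)
r = 39 (r = 9 + (30 + 0) = 9 + 30 = 39)
a(Z(-7 + 2)) + r = -(-7 + 2) + 39 = -1*(-5) + 39 = 5 + 39 = 44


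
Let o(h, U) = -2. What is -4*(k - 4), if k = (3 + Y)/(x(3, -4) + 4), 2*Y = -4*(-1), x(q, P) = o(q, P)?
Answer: 6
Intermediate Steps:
x(q, P) = -2
Y = 2 (Y = (-4*(-1))/2 = (1/2)*4 = 2)
k = 5/2 (k = (3 + 2)/(-2 + 4) = 5/2 ≈ 2.5000)
-4*(k - 4) = -4*(5/2 - 4) = -4*(-3/2) = 6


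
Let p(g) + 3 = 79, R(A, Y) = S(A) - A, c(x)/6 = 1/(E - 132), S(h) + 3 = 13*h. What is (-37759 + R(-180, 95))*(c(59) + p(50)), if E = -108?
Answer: -60661479/20 ≈ -3.0331e+6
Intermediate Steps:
S(h) = -3 + 13*h
c(x) = -1/40 (c(x) = 6/(-108 - 132) = 6/(-240) = 6*(-1/240) = -1/40)
R(A, Y) = -3 + 12*A (R(A, Y) = (-3 + 13*A) - A = -3 + 12*A)
p(g) = 76 (p(g) = -3 + 79 = 76)
(-37759 + R(-180, 95))*(c(59) + p(50)) = (-37759 + (-3 + 12*(-180)))*(-1/40 + 76) = (-37759 + (-3 - 2160))*(3039/40) = (-37759 - 2163)*(3039/40) = -39922*3039/40 = -60661479/20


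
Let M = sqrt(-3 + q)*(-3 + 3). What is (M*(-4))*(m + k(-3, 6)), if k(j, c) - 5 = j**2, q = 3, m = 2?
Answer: 0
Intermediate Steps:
k(j, c) = 5 + j**2
M = 0 (M = sqrt(-3 + 3)*(-3 + 3) = sqrt(0)*0 = 0*0 = 0)
(M*(-4))*(m + k(-3, 6)) = (0*(-4))*(2 + (5 + (-3)**2)) = 0*(2 + (5 + 9)) = 0*(2 + 14) = 0*16 = 0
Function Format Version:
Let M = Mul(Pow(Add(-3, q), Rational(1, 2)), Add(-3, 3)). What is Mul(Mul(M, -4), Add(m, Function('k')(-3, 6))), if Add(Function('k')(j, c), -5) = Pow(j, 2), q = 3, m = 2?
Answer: 0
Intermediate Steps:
Function('k')(j, c) = Add(5, Pow(j, 2))
M = 0 (M = Mul(Pow(Add(-3, 3), Rational(1, 2)), Add(-3, 3)) = Mul(Pow(0, Rational(1, 2)), 0) = Mul(0, 0) = 0)
Mul(Mul(M, -4), Add(m, Function('k')(-3, 6))) = Mul(Mul(0, -4), Add(2, Add(5, Pow(-3, 2)))) = Mul(0, Add(2, Add(5, 9))) = Mul(0, Add(2, 14)) = Mul(0, 16) = 0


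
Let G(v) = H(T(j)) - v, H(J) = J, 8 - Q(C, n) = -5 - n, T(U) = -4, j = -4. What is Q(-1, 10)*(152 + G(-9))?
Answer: 3611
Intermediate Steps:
Q(C, n) = 13 + n (Q(C, n) = 8 - (-5 - n) = 8 + (5 + n) = 13 + n)
G(v) = -4 - v
Q(-1, 10)*(152 + G(-9)) = (13 + 10)*(152 + (-4 - 1*(-9))) = 23*(152 + (-4 + 9)) = 23*(152 + 5) = 23*157 = 3611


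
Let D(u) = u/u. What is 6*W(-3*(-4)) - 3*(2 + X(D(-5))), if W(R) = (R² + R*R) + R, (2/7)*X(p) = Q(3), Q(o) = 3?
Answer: 3525/2 ≈ 1762.5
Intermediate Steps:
D(u) = 1
X(p) = 21/2 (X(p) = (7/2)*3 = 21/2)
W(R) = R + 2*R² (W(R) = (R² + R²) + R = 2*R² + R = R + 2*R²)
6*W(-3*(-4)) - 3*(2 + X(D(-5))) = 6*((-3*(-4))*(1 + 2*(-3*(-4)))) - 3*(2 + 21/2) = 6*(12*(1 + 2*12)) - 3*25/2 = 6*(12*(1 + 24)) - 75/2 = 6*(12*25) - 75/2 = 6*300 - 75/2 = 1800 - 75/2 = 3525/2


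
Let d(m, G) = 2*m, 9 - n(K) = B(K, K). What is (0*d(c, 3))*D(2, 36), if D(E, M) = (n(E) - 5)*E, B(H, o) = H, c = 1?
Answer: 0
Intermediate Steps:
n(K) = 9 - K
D(E, M) = E*(4 - E) (D(E, M) = ((9 - E) - 5)*E = (4 - E)*E = E*(4 - E))
(0*d(c, 3))*D(2, 36) = (0*(2*1))*(2*(4 - 1*2)) = (0*2)*(2*(4 - 2)) = 0*(2*2) = 0*4 = 0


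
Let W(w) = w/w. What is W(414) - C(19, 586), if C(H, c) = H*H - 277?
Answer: -83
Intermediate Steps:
C(H, c) = -277 + H² (C(H, c) = H² - 277 = -277 + H²)
W(w) = 1
W(414) - C(19, 586) = 1 - (-277 + 19²) = 1 - (-277 + 361) = 1 - 1*84 = 1 - 84 = -83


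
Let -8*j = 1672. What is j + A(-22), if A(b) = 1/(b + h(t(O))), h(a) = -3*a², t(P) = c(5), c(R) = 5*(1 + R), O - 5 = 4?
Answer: -568899/2722 ≈ -209.00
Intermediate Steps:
j = -209 (j = -⅛*1672 = -209)
O = 9 (O = 5 + 4 = 9)
c(R) = 5 + 5*R
t(P) = 30 (t(P) = 5 + 5*5 = 5 + 25 = 30)
A(b) = 1/(-2700 + b) (A(b) = 1/(b - 3*30²) = 1/(b - 3*900) = 1/(b - 2700) = 1/(-2700 + b))
j + A(-22) = -209 + 1/(-2700 - 22) = -209 + 1/(-2722) = -209 - 1/2722 = -568899/2722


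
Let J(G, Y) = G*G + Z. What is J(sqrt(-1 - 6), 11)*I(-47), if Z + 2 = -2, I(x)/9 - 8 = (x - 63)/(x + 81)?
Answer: -8019/17 ≈ -471.71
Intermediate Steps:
I(x) = 72 + 9*(-63 + x)/(81 + x) (I(x) = 72 + 9*((x - 63)/(x + 81)) = 72 + 9*((-63 + x)/(81 + x)) = 72 + 9*(-63 + x)/(81 + x))
Z = -4 (Z = -2 - 2 = -4)
J(G, Y) = -4 + G**2 (J(G, Y) = G*G - 4 = G**2 - 4 = -4 + G**2)
J(sqrt(-1 - 6), 11)*I(-47) = (-4 + (sqrt(-1 - 6))**2)*(81*(65 - 47)/(81 - 47)) = (-4 + (sqrt(-7))**2)*(81*18/34) = (-4 + (I*sqrt(7))**2)*(81*(1/34)*18) = (-4 - 7)*(729/17) = -11*729/17 = -8019/17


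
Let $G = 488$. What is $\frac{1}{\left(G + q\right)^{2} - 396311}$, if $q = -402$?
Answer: $- \frac{1}{388915} \approx -2.5713 \cdot 10^{-6}$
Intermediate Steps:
$\frac{1}{\left(G + q\right)^{2} - 396311} = \frac{1}{\left(488 - 402\right)^{2} - 396311} = \frac{1}{86^{2} - 396311} = \frac{1}{7396 - 396311} = \frac{1}{-388915} = - \frac{1}{388915}$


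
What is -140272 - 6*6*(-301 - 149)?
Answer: -124072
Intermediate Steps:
-140272 - 6*6*(-301 - 149) = -140272 - 36*(-450) = -140272 - 1*(-16200) = -140272 + 16200 = -124072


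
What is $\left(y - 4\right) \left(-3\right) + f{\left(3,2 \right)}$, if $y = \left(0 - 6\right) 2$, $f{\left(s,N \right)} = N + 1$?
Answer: $51$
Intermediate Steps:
$f{\left(s,N \right)} = 1 + N$
$y = -12$ ($y = \left(0 - 6\right) 2 = \left(-6\right) 2 = -12$)
$\left(y - 4\right) \left(-3\right) + f{\left(3,2 \right)} = \left(-12 - 4\right) \left(-3\right) + \left(1 + 2\right) = \left(-12 - 4\right) \left(-3\right) + 3 = \left(-16\right) \left(-3\right) + 3 = 48 + 3 = 51$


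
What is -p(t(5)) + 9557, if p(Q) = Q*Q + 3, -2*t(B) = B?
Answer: 38191/4 ≈ 9547.8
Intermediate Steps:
t(B) = -B/2
p(Q) = 3 + Q² (p(Q) = Q² + 3 = 3 + Q²)
-p(t(5)) + 9557 = -(3 + (-½*5)²) + 9557 = -(3 + (-5/2)²) + 9557 = -(3 + 25/4) + 9557 = -1*37/4 + 9557 = -37/4 + 9557 = 38191/4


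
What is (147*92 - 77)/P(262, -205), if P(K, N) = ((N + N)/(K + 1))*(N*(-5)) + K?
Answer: -505223/50192 ≈ -10.066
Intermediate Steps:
P(K, N) = K - 10*N²/(1 + K) (P(K, N) = ((2*N)/(1 + K))*(-5*N) + K = (2*N/(1 + K))*(-5*N) + K = -10*N²/(1 + K) + K = K - 10*N²/(1 + K))
(147*92 - 77)/P(262, -205) = (147*92 - 77)/(((262 + 262² - 10*(-205)²)/(1 + 262))) = (13524 - 77)/(((262 + 68644 - 10*42025)/263)) = 13447/(((262 + 68644 - 420250)/263)) = 13447/(((1/263)*(-351344))) = 13447/(-351344/263) = 13447*(-263/351344) = -505223/50192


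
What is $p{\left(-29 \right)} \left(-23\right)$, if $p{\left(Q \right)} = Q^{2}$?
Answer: $-19343$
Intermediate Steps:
$p{\left(-29 \right)} \left(-23\right) = \left(-29\right)^{2} \left(-23\right) = 841 \left(-23\right) = -19343$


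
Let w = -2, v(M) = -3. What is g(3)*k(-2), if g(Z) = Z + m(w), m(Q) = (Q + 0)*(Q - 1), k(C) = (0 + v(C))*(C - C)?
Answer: 0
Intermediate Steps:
k(C) = 0 (k(C) = (0 - 3)*(C - C) = -3*0 = 0)
m(Q) = Q*(-1 + Q)
g(Z) = 6 + Z (g(Z) = Z - 2*(-1 - 2) = Z - 2*(-3) = Z + 6 = 6 + Z)
g(3)*k(-2) = (6 + 3)*0 = 9*0 = 0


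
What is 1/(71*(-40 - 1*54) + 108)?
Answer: -1/6566 ≈ -0.00015230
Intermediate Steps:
1/(71*(-40 - 1*54) + 108) = 1/(71*(-40 - 54) + 108) = 1/(71*(-94) + 108) = 1/(-6674 + 108) = 1/(-6566) = -1/6566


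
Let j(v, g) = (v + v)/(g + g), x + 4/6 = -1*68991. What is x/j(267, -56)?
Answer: 11590600/801 ≈ 14470.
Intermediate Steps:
x = -206975/3 (x = -⅔ - 1*68991 = -⅔ - 68991 = -206975/3 ≈ -68992.)
j(v, g) = v/g (j(v, g) = (2*v)/((2*g)) = (2*v)*(1/(2*g)) = v/g)
x/j(267, -56) = -206975/(3*(267/(-56))) = -206975/(3*(267*(-1/56))) = -206975/(3*(-267/56)) = -206975/3*(-56/267) = 11590600/801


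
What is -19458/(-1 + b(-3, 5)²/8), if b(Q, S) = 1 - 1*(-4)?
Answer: -155664/17 ≈ -9156.7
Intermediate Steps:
b(Q, S) = 5 (b(Q, S) = 1 + 4 = 5)
-19458/(-1 + b(-3, 5)²/8) = -19458/(-1 + 5²/8) = -19458/(-1 + 25*(⅛)) = -19458/(-1 + 25/8) = -19458/17/8 = -19458*8/17 = -155664/17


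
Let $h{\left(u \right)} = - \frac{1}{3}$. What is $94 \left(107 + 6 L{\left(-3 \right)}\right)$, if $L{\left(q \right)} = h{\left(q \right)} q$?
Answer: $10622$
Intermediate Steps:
$h{\left(u \right)} = - \frac{1}{3}$ ($h{\left(u \right)} = \left(-1\right) \frac{1}{3} = - \frac{1}{3}$)
$L{\left(q \right)} = - \frac{q}{3}$
$94 \left(107 + 6 L{\left(-3 \right)}\right) = 94 \left(107 + 6 \left(\left(- \frac{1}{3}\right) \left(-3\right)\right)\right) = 94 \left(107 + 6 \cdot 1\right) = 94 \left(107 + 6\right) = 94 \cdot 113 = 10622$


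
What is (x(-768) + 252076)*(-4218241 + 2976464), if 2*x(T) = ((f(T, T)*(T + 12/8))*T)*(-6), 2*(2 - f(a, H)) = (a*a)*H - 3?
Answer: 496697434088104521172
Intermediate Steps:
f(a, H) = 7/2 - H*a²/2 (f(a, H) = 2 - ((a*a)*H - 3)/2 = 2 - (a²*H - 3)/2 = 2 - (H*a² - 3)/2 = 2 - (-3 + H*a²)/2 = 2 + (3/2 - H*a²/2) = 7/2 - H*a²/2)
x(T) = -3*T*(3/2 + T)*(7/2 - T³/2) (x(T) = ((((7/2 - T*T²/2)*(T + 12/8))*T)*(-6))/2 = ((((7/2 - T³/2)*(T + 12*(⅛)))*T)*(-6))/2 = ((((7/2 - T³/2)*(T + 3/2))*T)*(-6))/2 = ((((7/2 - T³/2)*(3/2 + T))*T)*(-6))/2 = ((((3/2 + T)*(7/2 - T³/2))*T)*(-6))/2 = ((T*(3/2 + T)*(7/2 - T³/2))*(-6))/2 = (-6*T*(3/2 + T)*(7/2 - T³/2))/2 = -3*T*(3/2 + T)*(7/2 - T³/2))
(x(-768) + 252076)*(-4218241 + 2976464) = ((¾)*(-768)*(-7 + (-768)³)*(3 + 2*(-768)) + 252076)*(-4218241 + 2976464) = ((¾)*(-768)*(-7 - 452984832)*(3 - 1536) + 252076)*(-1241777) = ((¾)*(-768)*(-452984839)*(-1533) + 252076)*(-1241777) = (-399989236715712 + 252076)*(-1241777) = -399989236463636*(-1241777) = 496697434088104521172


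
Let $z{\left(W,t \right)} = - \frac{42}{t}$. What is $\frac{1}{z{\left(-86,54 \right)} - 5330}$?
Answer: $- \frac{9}{47977} \approx -0.00018759$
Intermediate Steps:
$\frac{1}{z{\left(-86,54 \right)} - 5330} = \frac{1}{- \frac{42}{54} - 5330} = \frac{1}{\left(-42\right) \frac{1}{54} - 5330} = \frac{1}{- \frac{7}{9} - 5330} = \frac{1}{- \frac{47977}{9}} = - \frac{9}{47977}$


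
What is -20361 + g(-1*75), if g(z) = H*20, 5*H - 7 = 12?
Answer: -20285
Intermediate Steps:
H = 19/5 (H = 7/5 + (⅕)*12 = 7/5 + 12/5 = 19/5 ≈ 3.8000)
g(z) = 76 (g(z) = (19/5)*20 = 76)
-20361 + g(-1*75) = -20361 + 76 = -20285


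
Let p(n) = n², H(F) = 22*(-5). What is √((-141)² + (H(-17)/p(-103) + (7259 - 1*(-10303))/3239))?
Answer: √2213363638857361/333617 ≈ 141.02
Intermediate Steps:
H(F) = -110
√((-141)² + (H(-17)/p(-103) + (7259 - 1*(-10303))/3239)) = √((-141)² + (-110/((-103)²) + (7259 - 1*(-10303))/3239)) = √(19881 + (-110/10609 + (7259 + 10303)*(1/3239))) = √(19881 + (-110*1/10609 + 17562*(1/3239))) = √(19881 + (-110/10609 + 17562/3239)) = √(19881 + 185958968/34362551) = √(683347835399/34362551) = √2213363638857361/333617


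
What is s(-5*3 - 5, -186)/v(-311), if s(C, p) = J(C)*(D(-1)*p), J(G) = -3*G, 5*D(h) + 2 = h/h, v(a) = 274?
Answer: 1116/137 ≈ 8.1460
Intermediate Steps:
D(h) = -⅕ (D(h) = -⅖ + (h/h)/5 = -⅖ + (⅕)*1 = -⅖ + ⅕ = -⅕)
s(C, p) = 3*C*p/5 (s(C, p) = (-3*C)*(-p/5) = 3*C*p/5)
s(-5*3 - 5, -186)/v(-311) = ((⅗)*(-5*3 - 5)*(-186))/274 = ((⅗)*(-15 - 5)*(-186))*(1/274) = ((⅗)*(-20)*(-186))*(1/274) = 2232*(1/274) = 1116/137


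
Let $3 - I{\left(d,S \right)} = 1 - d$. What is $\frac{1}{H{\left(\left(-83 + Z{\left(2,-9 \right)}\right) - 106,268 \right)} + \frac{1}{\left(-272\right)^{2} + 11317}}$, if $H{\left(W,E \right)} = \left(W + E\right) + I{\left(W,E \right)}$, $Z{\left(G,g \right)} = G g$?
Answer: $- \frac{85301}{12283343} \approx -0.0069444$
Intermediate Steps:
$I{\left(d,S \right)} = 2 + d$ ($I{\left(d,S \right)} = 3 - \left(1 - d\right) = 3 + \left(-1 + d\right) = 2 + d$)
$H{\left(W,E \right)} = 2 + E + 2 W$ ($H{\left(W,E \right)} = \left(W + E\right) + \left(2 + W\right) = \left(E + W\right) + \left(2 + W\right) = 2 + E + 2 W$)
$\frac{1}{H{\left(\left(-83 + Z{\left(2,-9 \right)}\right) - 106,268 \right)} + \frac{1}{\left(-272\right)^{2} + 11317}} = \frac{1}{\left(2 + 268 + 2 \left(\left(-83 + 2 \left(-9\right)\right) - 106\right)\right) + \frac{1}{\left(-272\right)^{2} + 11317}} = \frac{1}{\left(2 + 268 + 2 \left(\left(-83 - 18\right) - 106\right)\right) + \frac{1}{73984 + 11317}} = \frac{1}{\left(2 + 268 + 2 \left(-101 - 106\right)\right) + \frac{1}{85301}} = \frac{1}{\left(2 + 268 + 2 \left(-207\right)\right) + \frac{1}{85301}} = \frac{1}{\left(2 + 268 - 414\right) + \frac{1}{85301}} = \frac{1}{-144 + \frac{1}{85301}} = \frac{1}{- \frac{12283343}{85301}} = - \frac{85301}{12283343}$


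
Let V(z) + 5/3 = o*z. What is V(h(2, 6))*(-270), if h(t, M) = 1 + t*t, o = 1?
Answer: -900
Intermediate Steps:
h(t, M) = 1 + t**2
V(z) = -5/3 + z (V(z) = -5/3 + 1*z = -5/3 + z)
V(h(2, 6))*(-270) = (-5/3 + (1 + 2**2))*(-270) = (-5/3 + (1 + 4))*(-270) = (-5/3 + 5)*(-270) = (10/3)*(-270) = -900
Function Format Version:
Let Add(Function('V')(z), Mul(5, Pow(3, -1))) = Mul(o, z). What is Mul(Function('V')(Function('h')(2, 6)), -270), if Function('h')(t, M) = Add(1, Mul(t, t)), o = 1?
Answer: -900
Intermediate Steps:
Function('h')(t, M) = Add(1, Pow(t, 2))
Function('V')(z) = Add(Rational(-5, 3), z) (Function('V')(z) = Add(Rational(-5, 3), Mul(1, z)) = Add(Rational(-5, 3), z))
Mul(Function('V')(Function('h')(2, 6)), -270) = Mul(Add(Rational(-5, 3), Add(1, Pow(2, 2))), -270) = Mul(Add(Rational(-5, 3), Add(1, 4)), -270) = Mul(Add(Rational(-5, 3), 5), -270) = Mul(Rational(10, 3), -270) = -900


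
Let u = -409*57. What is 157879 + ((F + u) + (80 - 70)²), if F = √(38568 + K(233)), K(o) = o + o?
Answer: 134666 + √39034 ≈ 1.3486e+5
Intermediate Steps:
K(o) = 2*o
u = -23313
F = √39034 (F = √(38568 + 2*233) = √(38568 + 466) = √39034 ≈ 197.57)
157879 + ((F + u) + (80 - 70)²) = 157879 + ((√39034 - 23313) + (80 - 70)²) = 157879 + ((-23313 + √39034) + 10²) = 157879 + ((-23313 + √39034) + 100) = 157879 + (-23213 + √39034) = 134666 + √39034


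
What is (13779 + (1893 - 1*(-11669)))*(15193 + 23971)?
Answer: 1070782924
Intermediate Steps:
(13779 + (1893 - 1*(-11669)))*(15193 + 23971) = (13779 + (1893 + 11669))*39164 = (13779 + 13562)*39164 = 27341*39164 = 1070782924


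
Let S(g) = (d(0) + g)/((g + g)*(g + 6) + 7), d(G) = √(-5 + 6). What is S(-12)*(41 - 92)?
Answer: 561/151 ≈ 3.7152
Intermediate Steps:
d(G) = 1 (d(G) = √1 = 1)
S(g) = (1 + g)/(7 + 2*g*(6 + g)) (S(g) = (1 + g)/((g + g)*(g + 6) + 7) = (1 + g)/((2*g)*(6 + g) + 7) = (1 + g)/(2*g*(6 + g) + 7) = (1 + g)/(7 + 2*g*(6 + g)))
S(-12)*(41 - 92) = ((1 - 12)/(7 + 2*(-12)² + 12*(-12)))*(41 - 92) = (-11/(7 + 2*144 - 144))*(-51) = (-11/(7 + 288 - 144))*(-51) = (-11/151)*(-51) = ((1/151)*(-11))*(-51) = -11/151*(-51) = 561/151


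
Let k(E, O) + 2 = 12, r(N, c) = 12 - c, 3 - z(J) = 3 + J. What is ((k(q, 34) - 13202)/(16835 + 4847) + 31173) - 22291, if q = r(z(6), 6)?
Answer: 96283166/10841 ≈ 8881.4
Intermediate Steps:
z(J) = -J (z(J) = 3 - (3 + J) = 3 + (-3 - J) = -J)
q = 6 (q = 12 - 1*6 = 12 - 6 = 6)
k(E, O) = 10 (k(E, O) = -2 + 12 = 10)
((k(q, 34) - 13202)/(16835 + 4847) + 31173) - 22291 = ((10 - 13202)/(16835 + 4847) + 31173) - 22291 = (-13192/21682 + 31173) - 22291 = (-13192*1/21682 + 31173) - 22291 = (-6596/10841 + 31173) - 22291 = 337939897/10841 - 22291 = 96283166/10841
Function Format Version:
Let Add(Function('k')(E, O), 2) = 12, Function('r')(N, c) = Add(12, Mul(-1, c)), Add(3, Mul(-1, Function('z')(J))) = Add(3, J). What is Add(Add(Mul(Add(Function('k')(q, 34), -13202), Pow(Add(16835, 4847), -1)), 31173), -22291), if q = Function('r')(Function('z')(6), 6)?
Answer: Rational(96283166, 10841) ≈ 8881.4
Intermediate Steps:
Function('z')(J) = Mul(-1, J) (Function('z')(J) = Add(3, Mul(-1, Add(3, J))) = Add(3, Add(-3, Mul(-1, J))) = Mul(-1, J))
q = 6 (q = Add(12, Mul(-1, 6)) = Add(12, -6) = 6)
Function('k')(E, O) = 10 (Function('k')(E, O) = Add(-2, 12) = 10)
Add(Add(Mul(Add(Function('k')(q, 34), -13202), Pow(Add(16835, 4847), -1)), 31173), -22291) = Add(Add(Mul(Add(10, -13202), Pow(Add(16835, 4847), -1)), 31173), -22291) = Add(Add(Mul(-13192, Pow(21682, -1)), 31173), -22291) = Add(Add(Mul(-13192, Rational(1, 21682)), 31173), -22291) = Add(Add(Rational(-6596, 10841), 31173), -22291) = Add(Rational(337939897, 10841), -22291) = Rational(96283166, 10841)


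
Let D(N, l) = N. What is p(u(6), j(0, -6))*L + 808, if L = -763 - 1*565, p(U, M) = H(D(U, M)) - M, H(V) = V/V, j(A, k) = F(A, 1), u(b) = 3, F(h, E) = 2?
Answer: 2136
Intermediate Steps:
j(A, k) = 2
H(V) = 1
p(U, M) = 1 - M
L = -1328 (L = -763 - 565 = -1328)
p(u(6), j(0, -6))*L + 808 = (1 - 1*2)*(-1328) + 808 = (1 - 2)*(-1328) + 808 = -1*(-1328) + 808 = 1328 + 808 = 2136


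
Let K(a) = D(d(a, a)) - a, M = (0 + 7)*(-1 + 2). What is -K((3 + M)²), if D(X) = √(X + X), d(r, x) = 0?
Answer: 100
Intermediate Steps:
D(X) = √2*√X (D(X) = √(2*X) = √2*√X)
M = 7 (M = 7*1 = 7)
K(a) = -a (K(a) = √2*√0 - a = √2*0 - a = 0 - a = -a)
-K((3 + M)²) = -(-1)*(3 + 7)² = -(-1)*10² = -(-1)*100 = -1*(-100) = 100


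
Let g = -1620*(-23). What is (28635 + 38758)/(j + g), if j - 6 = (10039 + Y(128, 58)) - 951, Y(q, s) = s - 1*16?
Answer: 67393/46396 ≈ 1.4526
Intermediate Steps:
Y(q, s) = -16 + s (Y(q, s) = s - 16 = -16 + s)
j = 9136 (j = 6 + ((10039 + (-16 + 58)) - 951) = 6 + ((10039 + 42) - 951) = 6 + (10081 - 951) = 6 + 9130 = 9136)
g = 37260
(28635 + 38758)/(j + g) = (28635 + 38758)/(9136 + 37260) = 67393/46396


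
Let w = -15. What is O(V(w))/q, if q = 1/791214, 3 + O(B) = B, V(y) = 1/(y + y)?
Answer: -12000079/5 ≈ -2.4000e+6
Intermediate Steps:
V(y) = 1/(2*y)
O(B) = -3 + B
q = 1/791214 ≈ 1.2639e-6
O(V(w))/q = (-3 + (½)/(-15))/(1/791214) = (-3 + (½)*(-1/15))*791214 = (-3 - 1/30)*791214 = -91/30*791214 = -12000079/5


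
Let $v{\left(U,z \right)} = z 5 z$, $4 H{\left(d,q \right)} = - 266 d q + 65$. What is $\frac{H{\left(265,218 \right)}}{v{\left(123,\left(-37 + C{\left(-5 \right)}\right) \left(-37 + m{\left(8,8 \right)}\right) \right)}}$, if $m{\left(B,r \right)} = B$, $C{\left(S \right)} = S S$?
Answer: $- \frac{3073351}{484416} \approx -6.3444$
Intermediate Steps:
$C{\left(S \right)} = S^{2}$
$H{\left(d,q \right)} = \frac{65}{4} - \frac{133 d q}{2}$ ($H{\left(d,q \right)} = \frac{- 266 d q + 65}{4} = \frac{65 - 266 d q}{4} = \frac{65}{4} - \frac{133 d q}{2}$)
$v{\left(U,z \right)} = 5 z^{2}$ ($v{\left(U,z \right)} = 5 z z = 5 z^{2}$)
$\frac{H{\left(265,218 \right)}}{v{\left(123,\left(-37 + C{\left(-5 \right)}\right) \left(-37 + m{\left(8,8 \right)}\right) \right)}} = \frac{\frac{65}{4} - \frac{35245}{2} \cdot 218}{5 \left(\left(-37 + \left(-5\right)^{2}\right) \left(-37 + 8\right)\right)^{2}} = \frac{\frac{65}{4} - 3841705}{5 \left(\left(-37 + 25\right) \left(-29\right)\right)^{2}} = - \frac{15366755}{4 \cdot 5 \left(\left(-12\right) \left(-29\right)\right)^{2}} = - \frac{15366755}{4 \cdot 5 \cdot 348^{2}} = - \frac{15366755}{4 \cdot 5 \cdot 121104} = - \frac{15366755}{4 \cdot 605520} = \left(- \frac{15366755}{4}\right) \frac{1}{605520} = - \frac{3073351}{484416}$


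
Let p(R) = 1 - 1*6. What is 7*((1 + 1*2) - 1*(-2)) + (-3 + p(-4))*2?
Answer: 19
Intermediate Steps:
p(R) = -5 (p(R) = 1 - 6 = -5)
7*((1 + 1*2) - 1*(-2)) + (-3 + p(-4))*2 = 7*((1 + 1*2) - 1*(-2)) + (-3 - 5)*2 = 7*((1 + 2) + 2) - 8*2 = 7*(3 + 2) - 16 = 7*5 - 16 = 35 - 16 = 19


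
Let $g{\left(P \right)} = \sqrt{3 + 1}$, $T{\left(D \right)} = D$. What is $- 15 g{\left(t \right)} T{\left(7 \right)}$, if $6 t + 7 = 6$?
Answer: $-210$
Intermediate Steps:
$t = - \frac{1}{6}$ ($t = - \frac{7}{6} + \frac{1}{6} \cdot 6 = - \frac{7}{6} + 1 = - \frac{1}{6} \approx -0.16667$)
$g{\left(P \right)} = 2$ ($g{\left(P \right)} = \sqrt{4} = 2$)
$- 15 g{\left(t \right)} T{\left(7 \right)} = \left(-15\right) 2 \cdot 7 = \left(-30\right) 7 = -210$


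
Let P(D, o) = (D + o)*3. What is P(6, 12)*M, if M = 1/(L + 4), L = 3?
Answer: 54/7 ≈ 7.7143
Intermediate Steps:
P(D, o) = 3*D + 3*o
M = 1/7 (M = 1/(3 + 4) = 1/7 ≈ 0.14286)
P(6, 12)*M = (3*6 + 3*12)*(1/7) = (18 + 36)*(1/7) = 54*(1/7) = 54/7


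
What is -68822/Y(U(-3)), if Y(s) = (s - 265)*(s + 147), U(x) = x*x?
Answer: 2647/1536 ≈ 1.7233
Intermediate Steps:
U(x) = x**2
Y(s) = (-265 + s)*(147 + s)
-68822/Y(U(-3)) = -68822/(-38955 + ((-3)**2)**2 - 118*(-3)**2) = -68822/(-38955 + 9**2 - 118*9) = -68822/(-38955 + 81 - 1062) = -68822/(-39936) = -68822*(-1/39936) = 2647/1536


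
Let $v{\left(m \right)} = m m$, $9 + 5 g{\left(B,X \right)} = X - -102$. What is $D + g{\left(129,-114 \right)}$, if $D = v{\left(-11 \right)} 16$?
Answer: $\frac{9659}{5} \approx 1931.8$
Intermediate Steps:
$g{\left(B,X \right)} = \frac{93}{5} + \frac{X}{5}$ ($g{\left(B,X \right)} = - \frac{9}{5} + \frac{X - -102}{5} = - \frac{9}{5} + \frac{X + 102}{5} = - \frac{9}{5} + \frac{102 + X}{5} = - \frac{9}{5} + \left(\frac{102}{5} + \frac{X}{5}\right) = \frac{93}{5} + \frac{X}{5}$)
$v{\left(m \right)} = m^{2}$
$D = 1936$ ($D = \left(-11\right)^{2} \cdot 16 = 121 \cdot 16 = 1936$)
$D + g{\left(129,-114 \right)} = 1936 + \left(\frac{93}{5} + \frac{1}{5} \left(-114\right)\right) = 1936 + \left(\frac{93}{5} - \frac{114}{5}\right) = 1936 - \frac{21}{5} = \frac{9659}{5}$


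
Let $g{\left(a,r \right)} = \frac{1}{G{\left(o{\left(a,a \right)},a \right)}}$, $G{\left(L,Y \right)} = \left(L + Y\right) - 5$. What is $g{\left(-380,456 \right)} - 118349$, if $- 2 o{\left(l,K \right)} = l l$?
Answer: $- \frac{8590362166}{72585} \approx -1.1835 \cdot 10^{5}$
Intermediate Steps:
$o{\left(l,K \right)} = - \frac{l^{2}}{2}$ ($o{\left(l,K \right)} = - \frac{l l}{2} = - \frac{l^{2}}{2}$)
$G{\left(L,Y \right)} = -5 + L + Y$
$g{\left(a,r \right)} = \frac{1}{-5 + a - \frac{a^{2}}{2}}$ ($g{\left(a,r \right)} = \frac{1}{-5 - \frac{a^{2}}{2} + a} = \frac{1}{-5 + a - \frac{a^{2}}{2}}$)
$g{\left(-380,456 \right)} - 118349 = - \frac{2}{10 + \left(-380\right)^{2} - -760} - 118349 = - \frac{2}{10 + 144400 + 760} - 118349 = - \frac{2}{145170} - 118349 = \left(-2\right) \frac{1}{145170} - 118349 = - \frac{1}{72585} - 118349 = - \frac{8590362166}{72585}$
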